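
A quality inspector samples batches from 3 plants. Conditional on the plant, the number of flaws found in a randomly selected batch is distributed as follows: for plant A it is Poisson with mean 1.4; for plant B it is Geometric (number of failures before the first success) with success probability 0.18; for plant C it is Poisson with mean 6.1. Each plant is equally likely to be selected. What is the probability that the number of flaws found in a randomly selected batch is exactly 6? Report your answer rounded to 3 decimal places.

0.073

Conditional on each plant, P(X = 6): A: 0.00257883; B: 0.0547212; C: 0.160491.
By total probability, P(X = 6) = 0.333333·0.00257883 + 0.333333·0.0547212 + 0.333333·0.160491 = 0.0725969.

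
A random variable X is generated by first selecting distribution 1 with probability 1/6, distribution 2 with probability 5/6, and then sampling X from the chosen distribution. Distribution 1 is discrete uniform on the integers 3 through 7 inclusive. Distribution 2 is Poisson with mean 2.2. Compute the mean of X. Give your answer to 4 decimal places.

Component means — 1: 5; 2: 2.2.
E[X] = 0.166667·5 + 0.833333·2.2 = 2.66667.

2.6667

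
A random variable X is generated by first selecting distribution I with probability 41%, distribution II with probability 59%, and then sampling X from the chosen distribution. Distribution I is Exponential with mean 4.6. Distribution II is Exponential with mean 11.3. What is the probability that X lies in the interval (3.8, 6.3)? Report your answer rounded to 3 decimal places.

0.159

Conditional on each component, P(3.8 < X < 6.3): I: 0.183541; II: 0.141795.
By total probability, P(3.8 < X < 6.3) = 0.41·0.183541 + 0.59·0.141795 = 0.158911.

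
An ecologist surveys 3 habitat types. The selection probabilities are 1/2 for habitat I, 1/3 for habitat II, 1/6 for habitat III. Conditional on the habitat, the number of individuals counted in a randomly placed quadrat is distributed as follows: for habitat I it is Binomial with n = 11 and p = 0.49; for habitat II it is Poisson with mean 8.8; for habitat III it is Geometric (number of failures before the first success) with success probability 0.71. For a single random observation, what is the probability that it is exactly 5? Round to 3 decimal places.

Conditional on each habitat, P(X = 5): I: 0.229638; II: 0.0662889; III: 0.00145629.
By total probability, P(X = 5) = 0.5·0.229638 + 0.333333·0.0662889 + 0.166667·0.00145629 = 0.137158.

0.137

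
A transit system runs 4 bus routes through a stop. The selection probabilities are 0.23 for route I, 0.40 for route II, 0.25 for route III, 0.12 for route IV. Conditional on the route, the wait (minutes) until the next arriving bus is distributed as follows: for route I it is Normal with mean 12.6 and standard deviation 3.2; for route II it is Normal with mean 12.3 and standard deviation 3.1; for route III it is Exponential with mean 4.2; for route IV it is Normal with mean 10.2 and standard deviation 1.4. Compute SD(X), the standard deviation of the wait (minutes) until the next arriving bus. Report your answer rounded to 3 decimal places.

Per component, I: μ=12.6, E[X²]=169; II: μ=12.3, E[X²]=160.9; III: μ=4.2, E[X²]=35.28; IV: μ=10.2, E[X²]=106.
E[X] = 0.23·12.6 + 0.4·12.3 + 0.25·4.2 + 0.12·10.2 = 10.092.
E[X²] = 0.23·169 + 0.4·160.9 + 0.25·35.28 + 0.12·106 = 124.77.
Var(X) = E[X²] − (E[X])² = 124.77 − 101.848 = 22.9215.
SD(X) = √22.9215 = 4.78764.

4.788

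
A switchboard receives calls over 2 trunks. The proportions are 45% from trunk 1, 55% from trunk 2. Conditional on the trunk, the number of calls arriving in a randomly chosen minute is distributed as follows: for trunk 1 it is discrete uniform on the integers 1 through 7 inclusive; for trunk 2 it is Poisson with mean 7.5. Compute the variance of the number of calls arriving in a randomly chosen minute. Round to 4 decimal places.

8.9569

Per component, 1: μ=4, E[X²]=20; 2: μ=7.5, E[X²]=63.75.
E[X] = 0.45·4 + 0.55·7.5 = 5.925.
E[X²] = 0.45·20 + 0.55·63.75 = 44.0625.
Var(X) = E[X²] − (E[X])² = 44.0625 − 35.1056 = 8.95688.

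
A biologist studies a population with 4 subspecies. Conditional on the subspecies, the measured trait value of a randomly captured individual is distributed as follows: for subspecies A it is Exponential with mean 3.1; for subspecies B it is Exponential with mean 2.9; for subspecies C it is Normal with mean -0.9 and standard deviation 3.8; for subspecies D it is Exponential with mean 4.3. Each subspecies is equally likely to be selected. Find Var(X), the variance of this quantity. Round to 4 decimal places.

Per component, A: μ=3.1, E[X²]=19.22; B: μ=2.9, E[X²]=16.82; C: μ=-0.9, E[X²]=15.25; D: μ=4.3, E[X²]=36.98.
E[X] = 0.25·3.1 + 0.25·2.9 + 0.25·-0.9 + 0.25·4.3 = 2.35.
E[X²] = 0.25·19.22 + 0.25·16.82 + 0.25·15.25 + 0.25·36.98 = 22.0675.
Var(X) = E[X²] − (E[X])² = 22.0675 − 5.5225 = 16.545.

16.5450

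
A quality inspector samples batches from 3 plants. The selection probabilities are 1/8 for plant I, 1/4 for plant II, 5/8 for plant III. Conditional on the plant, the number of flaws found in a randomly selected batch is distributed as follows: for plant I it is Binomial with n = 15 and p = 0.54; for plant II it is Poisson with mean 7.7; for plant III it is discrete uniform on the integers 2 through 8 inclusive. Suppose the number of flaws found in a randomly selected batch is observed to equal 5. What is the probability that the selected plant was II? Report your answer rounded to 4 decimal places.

Likelihoods P(X=5 | ·): I: 0.0584928; II: 0.102142; III: 0.142857.
Posterior ∝ prior × likelihood. Numerator for II: 0.25·0.102142 = 0.0255355.
Normalizing constant: 0.125·0.0584928 + 0.25·0.102142 + 0.625·0.142857 = 0.122133.
P(II | observation) = 0.0255355 / 0.122133 = 0.20908.

0.2091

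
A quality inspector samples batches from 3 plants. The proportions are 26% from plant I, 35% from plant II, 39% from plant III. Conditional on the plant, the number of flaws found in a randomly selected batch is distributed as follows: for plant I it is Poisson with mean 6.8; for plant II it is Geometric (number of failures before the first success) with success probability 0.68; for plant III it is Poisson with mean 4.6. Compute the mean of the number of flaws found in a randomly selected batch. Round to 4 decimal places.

Component means — I: 6.8; II: 0.470588; III: 4.6.
E[X] = 0.26·6.8 + 0.35·0.470588 + 0.39·4.6 = 3.72671.

3.7267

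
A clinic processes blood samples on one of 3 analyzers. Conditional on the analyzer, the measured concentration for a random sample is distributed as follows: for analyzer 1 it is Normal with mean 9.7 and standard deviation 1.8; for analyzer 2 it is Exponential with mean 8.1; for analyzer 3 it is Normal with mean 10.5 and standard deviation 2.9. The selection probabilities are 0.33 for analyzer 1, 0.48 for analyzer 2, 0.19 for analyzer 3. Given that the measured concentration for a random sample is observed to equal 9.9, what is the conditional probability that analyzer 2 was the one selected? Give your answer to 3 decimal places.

0.151

Likelihoods f(9.9 | ·): 1: 0.220271; 2: 0.0363673; 3: 0.134653.
Posterior ∝ prior × likelihood. Numerator for 2: 0.48·0.0363673 = 0.0174563.
Normalizing constant: 0.33·0.220271 + 0.48·0.0363673 + 0.19·0.134653 = 0.11573.
P(2 | observation) = 0.0174563 / 0.11573 = 0.150837.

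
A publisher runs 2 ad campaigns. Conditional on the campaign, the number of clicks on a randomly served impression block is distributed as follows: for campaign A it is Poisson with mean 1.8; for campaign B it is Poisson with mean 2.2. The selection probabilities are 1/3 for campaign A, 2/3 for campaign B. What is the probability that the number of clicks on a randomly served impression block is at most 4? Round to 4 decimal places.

Conditional on each campaign, P(X ≤ 4): A: 0.963593; B: 0.927504.
By total probability, P(X ≤ 4) = 0.333333·0.963593 + 0.666667·0.927504 = 0.939534.

0.9395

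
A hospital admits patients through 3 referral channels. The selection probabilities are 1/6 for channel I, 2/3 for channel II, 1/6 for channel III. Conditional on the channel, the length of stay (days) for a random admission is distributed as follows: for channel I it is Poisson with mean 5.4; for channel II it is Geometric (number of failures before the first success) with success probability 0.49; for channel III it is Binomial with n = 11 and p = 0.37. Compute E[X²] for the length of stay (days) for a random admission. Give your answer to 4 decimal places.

11.0864

For each component E[X²] = Var + (mean)², giving I: 34.56; II: 3.20741; III: 19.129.
Overall E[X²] = 0.166667·34.56 + 0.666667·3.20741 + 0.166667·19.129 = 11.0864.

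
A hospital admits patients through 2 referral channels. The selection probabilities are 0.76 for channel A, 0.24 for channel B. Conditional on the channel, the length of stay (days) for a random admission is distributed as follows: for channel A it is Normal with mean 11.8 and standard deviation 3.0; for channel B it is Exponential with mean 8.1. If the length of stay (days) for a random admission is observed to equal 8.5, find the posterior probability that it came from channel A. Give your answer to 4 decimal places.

Likelihoods f(8.5 | ·): A: 0.0726174; B: 0.0432289.
Posterior ∝ prior × likelihood. Numerator for A: 0.76·0.0726174 = 0.0551892.
Normalizing constant: 0.76·0.0726174 + 0.24·0.0432289 = 0.0655641.
P(A | observation) = 0.0551892 / 0.0655641 = 0.841759.

0.8418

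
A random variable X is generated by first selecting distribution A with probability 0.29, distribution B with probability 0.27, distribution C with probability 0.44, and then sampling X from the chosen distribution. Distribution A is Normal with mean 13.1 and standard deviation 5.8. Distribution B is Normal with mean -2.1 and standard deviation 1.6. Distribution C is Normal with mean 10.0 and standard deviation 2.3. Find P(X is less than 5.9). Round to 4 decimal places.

Conditional on each component, P(X < 5.9): A: 0.107233; B: 1; C: 0.037325.
By total probability, P(X < 5.9) = 0.29·0.107233 + 0.27·1 + 0.44·0.037325 = 0.31752.

0.3175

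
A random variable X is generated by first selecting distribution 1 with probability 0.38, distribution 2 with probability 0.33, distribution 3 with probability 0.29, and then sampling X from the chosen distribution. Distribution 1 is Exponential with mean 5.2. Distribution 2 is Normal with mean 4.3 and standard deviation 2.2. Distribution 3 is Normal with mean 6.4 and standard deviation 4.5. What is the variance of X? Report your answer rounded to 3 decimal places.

18.427

Per component, 1: μ=5.2, E[X²]=54.08; 2: μ=4.3, E[X²]=23.33; 3: μ=6.4, E[X²]=61.21.
E[X] = 0.38·5.2 + 0.33·4.3 + 0.29·6.4 = 5.251.
E[X²] = 0.38·54.08 + 0.33·23.33 + 0.29·61.21 = 46.0002.
Var(X) = E[X²] − (E[X])² = 46.0002 − 27.573 = 18.4272.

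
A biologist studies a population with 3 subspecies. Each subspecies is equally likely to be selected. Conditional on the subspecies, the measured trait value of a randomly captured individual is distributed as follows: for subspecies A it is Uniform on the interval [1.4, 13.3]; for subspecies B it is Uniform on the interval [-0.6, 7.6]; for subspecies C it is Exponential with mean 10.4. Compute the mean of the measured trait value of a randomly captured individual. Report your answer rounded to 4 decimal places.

Component means — A: 7.35; B: 3.5; C: 10.4.
E[X] = 0.333333·7.35 + 0.333333·3.5 + 0.333333·10.4 = 7.08333.

7.0833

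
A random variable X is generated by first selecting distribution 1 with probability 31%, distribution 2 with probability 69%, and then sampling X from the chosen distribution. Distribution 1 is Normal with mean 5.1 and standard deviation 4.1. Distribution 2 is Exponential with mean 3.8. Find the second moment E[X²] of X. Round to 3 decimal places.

33.201

For each component E[X²] = Var + (mean)², giving 1: 42.82; 2: 28.88.
Overall E[X²] = 0.31·42.82 + 0.69·28.88 = 33.2014.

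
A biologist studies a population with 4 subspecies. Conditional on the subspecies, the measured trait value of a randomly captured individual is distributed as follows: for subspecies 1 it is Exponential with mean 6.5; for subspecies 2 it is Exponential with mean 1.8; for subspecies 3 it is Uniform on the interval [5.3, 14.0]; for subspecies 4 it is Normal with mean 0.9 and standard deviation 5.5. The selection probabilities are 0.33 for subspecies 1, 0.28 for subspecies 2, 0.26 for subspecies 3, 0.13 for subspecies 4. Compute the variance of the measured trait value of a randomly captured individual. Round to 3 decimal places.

Per component, 1: μ=6.5, E[X²]=84.5; 2: μ=1.8, E[X²]=6.48; 3: μ=9.65, E[X²]=99.43; 4: μ=0.9, E[X²]=31.06.
E[X] = 0.33·6.5 + 0.28·1.8 + 0.26·9.65 + 0.13·0.9 = 5.275.
E[X²] = 0.33·84.5 + 0.28·6.48 + 0.26·99.43 + 0.13·31.06 = 59.589.
Var(X) = E[X²] − (E[X])² = 59.589 − 27.8256 = 31.7634.

31.763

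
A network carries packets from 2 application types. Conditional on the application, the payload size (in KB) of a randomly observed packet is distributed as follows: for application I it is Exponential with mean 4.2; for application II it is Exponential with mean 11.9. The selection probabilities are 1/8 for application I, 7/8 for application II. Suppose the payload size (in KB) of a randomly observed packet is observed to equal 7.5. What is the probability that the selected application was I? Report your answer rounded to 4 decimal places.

Likelihoods f(7.5 | ·): I: 0.0399232; II: 0.0447443.
Posterior ∝ prior × likelihood. Numerator for I: 0.125·0.0399232 = 0.00499039.
Normalizing constant: 0.125·0.0399232 + 0.875·0.0447443 = 0.0441417.
P(I | observation) = 0.00499039 / 0.0441417 = 0.113054.

0.1131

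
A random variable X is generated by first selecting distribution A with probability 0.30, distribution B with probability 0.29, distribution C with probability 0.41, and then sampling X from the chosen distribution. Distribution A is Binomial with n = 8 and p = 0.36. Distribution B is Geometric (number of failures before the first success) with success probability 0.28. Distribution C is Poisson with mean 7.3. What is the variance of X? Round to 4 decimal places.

Per component, A: μ=2.88, E[X²]=10.1376; B: μ=2.57143, E[X²]=15.7959; C: μ=7.3, E[X²]=60.59.
E[X] = 0.3·2.88 + 0.29·2.57143 + 0.41·7.3 = 4.60271.
E[X²] = 0.3·10.1376 + 0.29·15.7959 + 0.41·60.59 = 32.464.
Var(X) = E[X²] − (E[X])² = 32.464 − 21.185 = 11.279.

11.2790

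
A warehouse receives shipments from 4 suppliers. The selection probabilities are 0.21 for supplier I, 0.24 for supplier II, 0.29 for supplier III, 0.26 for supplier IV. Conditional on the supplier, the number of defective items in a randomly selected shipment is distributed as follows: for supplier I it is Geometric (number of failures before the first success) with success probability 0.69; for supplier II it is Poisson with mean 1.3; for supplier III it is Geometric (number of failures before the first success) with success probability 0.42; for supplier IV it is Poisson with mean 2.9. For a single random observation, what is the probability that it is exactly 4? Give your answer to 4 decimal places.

Conditional on each supplier, P(X = 4): I: 0.00637229; II: 0.0324324; III: 0.0475293; IV: 0.162154.
By total probability, P(X = 4) = 0.21·0.00637229 + 0.24·0.0324324 + 0.29·0.0475293 + 0.26·0.162154 = 0.0650654.

0.0651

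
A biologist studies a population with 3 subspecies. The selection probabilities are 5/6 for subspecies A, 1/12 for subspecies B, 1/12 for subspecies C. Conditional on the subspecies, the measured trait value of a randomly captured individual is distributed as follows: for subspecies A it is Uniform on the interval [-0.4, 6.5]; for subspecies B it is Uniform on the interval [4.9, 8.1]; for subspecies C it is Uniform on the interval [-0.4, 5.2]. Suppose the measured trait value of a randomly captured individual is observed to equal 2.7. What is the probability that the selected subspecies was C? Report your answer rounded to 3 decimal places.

Likelihoods f(2.7 | ·): A: 0.144928; B: 0; C: 0.178571.
Posterior ∝ prior × likelihood. Numerator for C: 0.0833333·0.178571 = 0.014881.
Normalizing constant: 0.833333·0.144928 + 0.0833333·0 + 0.0833333·0.178571 = 0.135654.
P(C | observation) = 0.014881 / 0.135654 = 0.109698.

0.110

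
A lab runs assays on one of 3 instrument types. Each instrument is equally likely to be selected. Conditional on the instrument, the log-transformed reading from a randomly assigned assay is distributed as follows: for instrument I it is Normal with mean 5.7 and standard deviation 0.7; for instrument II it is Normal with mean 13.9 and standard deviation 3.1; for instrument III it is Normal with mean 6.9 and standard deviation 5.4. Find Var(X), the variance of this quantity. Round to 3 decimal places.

26.162

Per component, I: μ=5.7, E[X²]=32.98; II: μ=13.9, E[X²]=202.82; III: μ=6.9, E[X²]=76.77.
E[X] = 0.333333·5.7 + 0.333333·13.9 + 0.333333·6.9 = 8.83333.
E[X²] = 0.333333·32.98 + 0.333333·202.82 + 0.333333·76.77 = 104.19.
Var(X) = E[X²] − (E[X])² = 104.19 − 78.0278 = 26.1622.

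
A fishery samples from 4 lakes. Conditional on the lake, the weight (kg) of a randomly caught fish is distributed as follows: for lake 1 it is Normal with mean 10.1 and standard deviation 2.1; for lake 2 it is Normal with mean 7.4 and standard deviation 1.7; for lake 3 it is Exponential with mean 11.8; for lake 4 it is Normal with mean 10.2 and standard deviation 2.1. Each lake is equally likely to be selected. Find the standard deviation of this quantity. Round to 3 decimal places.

6.343

Per component, 1: μ=10.1, E[X²]=106.42; 2: μ=7.4, E[X²]=57.65; 3: μ=11.8, E[X²]=278.48; 4: μ=10.2, E[X²]=108.45.
E[X] = 0.25·10.1 + 0.25·7.4 + 0.25·11.8 + 0.25·10.2 = 9.875.
E[X²] = 0.25·106.42 + 0.25·57.65 + 0.25·278.48 + 0.25·108.45 = 137.75.
Var(X) = E[X²] − (E[X])² = 137.75 − 97.5156 = 40.2344.
SD(X) = √40.2344 = 6.34306.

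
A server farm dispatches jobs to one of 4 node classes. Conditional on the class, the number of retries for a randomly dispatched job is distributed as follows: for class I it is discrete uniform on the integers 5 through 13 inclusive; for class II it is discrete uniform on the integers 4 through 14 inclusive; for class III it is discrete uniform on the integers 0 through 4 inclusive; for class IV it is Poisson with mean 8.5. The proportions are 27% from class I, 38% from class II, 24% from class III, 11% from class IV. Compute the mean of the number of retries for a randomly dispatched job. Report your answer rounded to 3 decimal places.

Component means — I: 9; II: 9; III: 2; IV: 8.5.
E[X] = 0.27·9 + 0.38·9 + 0.24·2 + 0.11·8.5 = 7.265.

7.265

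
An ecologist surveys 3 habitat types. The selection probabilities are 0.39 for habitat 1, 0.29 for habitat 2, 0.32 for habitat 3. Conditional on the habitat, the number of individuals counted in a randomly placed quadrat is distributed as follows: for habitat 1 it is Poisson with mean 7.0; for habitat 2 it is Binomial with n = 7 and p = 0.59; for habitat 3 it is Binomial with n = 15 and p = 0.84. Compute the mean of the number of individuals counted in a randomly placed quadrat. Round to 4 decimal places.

Component means — 1: 7; 2: 4.13; 3: 12.6.
E[X] = 0.39·7 + 0.29·4.13 + 0.32·12.6 = 7.9597.

7.9597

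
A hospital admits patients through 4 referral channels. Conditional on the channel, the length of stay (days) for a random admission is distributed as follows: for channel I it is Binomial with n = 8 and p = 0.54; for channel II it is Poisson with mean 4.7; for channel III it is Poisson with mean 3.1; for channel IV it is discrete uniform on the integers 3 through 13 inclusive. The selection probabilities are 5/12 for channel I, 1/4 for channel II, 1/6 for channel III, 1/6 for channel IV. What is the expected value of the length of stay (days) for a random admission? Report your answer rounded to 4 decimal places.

Component means — I: 4.32; II: 4.7; III: 3.1; IV: 8.
E[X] = 0.416667·4.32 + 0.25·4.7 + 0.166667·3.1 + 0.166667·8 = 4.825.

4.8250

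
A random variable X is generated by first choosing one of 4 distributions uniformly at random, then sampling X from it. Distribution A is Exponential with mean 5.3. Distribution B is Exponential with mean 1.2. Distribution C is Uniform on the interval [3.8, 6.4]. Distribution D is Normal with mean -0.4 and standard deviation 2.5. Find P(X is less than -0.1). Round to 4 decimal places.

Conditional on each component, P(X < -0.1): A: 0; B: 0; C: 0; D: 0.547758.
By total probability, P(X < -0.1) = 0.25·0 + 0.25·0 + 0.25·0 + 0.25·0.547758 = 0.13694.

0.1369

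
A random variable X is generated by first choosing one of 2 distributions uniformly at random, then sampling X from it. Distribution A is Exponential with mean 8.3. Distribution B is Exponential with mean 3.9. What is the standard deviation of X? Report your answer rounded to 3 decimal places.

Per component, A: μ=8.3, E[X²]=137.78; B: μ=3.9, E[X²]=30.42.
E[X] = 0.5·8.3 + 0.5·3.9 = 6.1.
E[X²] = 0.5·137.78 + 0.5·30.42 = 84.1.
Var(X) = E[X²] − (E[X])² = 84.1 − 37.21 = 46.89.
SD(X) = √46.89 = 6.84763.

6.848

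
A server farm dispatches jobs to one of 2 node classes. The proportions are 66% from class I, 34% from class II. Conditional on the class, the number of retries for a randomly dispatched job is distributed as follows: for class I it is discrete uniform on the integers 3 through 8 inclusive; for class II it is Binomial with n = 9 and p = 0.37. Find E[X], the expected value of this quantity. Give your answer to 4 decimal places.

Component means — I: 5.5; II: 3.33.
E[X] = 0.66·5.5 + 0.34·3.33 = 4.7622.

4.7622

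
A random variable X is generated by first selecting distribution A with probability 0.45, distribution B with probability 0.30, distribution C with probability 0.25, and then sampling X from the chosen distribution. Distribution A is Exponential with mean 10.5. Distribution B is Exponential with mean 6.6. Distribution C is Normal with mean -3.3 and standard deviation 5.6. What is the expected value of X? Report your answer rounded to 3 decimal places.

Component means — A: 10.5; B: 6.6; C: -3.3.
E[X] = 0.45·10.5 + 0.3·6.6 + 0.25·-3.3 = 5.88.

5.880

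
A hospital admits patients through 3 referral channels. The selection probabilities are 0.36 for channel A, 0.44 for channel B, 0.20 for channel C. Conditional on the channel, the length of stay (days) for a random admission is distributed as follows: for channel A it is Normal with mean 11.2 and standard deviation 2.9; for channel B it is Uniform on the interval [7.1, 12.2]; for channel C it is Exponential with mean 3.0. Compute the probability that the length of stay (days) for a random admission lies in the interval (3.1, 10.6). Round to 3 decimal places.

Conditional on each channel, P(3.1 < X < 10.6): A: 0.415435; B: 0.686275; C: 0.326612.
By total probability, P(3.1 < X < 10.6) = 0.36·0.415435 + 0.44·0.686275 + 0.2·0.326612 = 0.51684.

0.517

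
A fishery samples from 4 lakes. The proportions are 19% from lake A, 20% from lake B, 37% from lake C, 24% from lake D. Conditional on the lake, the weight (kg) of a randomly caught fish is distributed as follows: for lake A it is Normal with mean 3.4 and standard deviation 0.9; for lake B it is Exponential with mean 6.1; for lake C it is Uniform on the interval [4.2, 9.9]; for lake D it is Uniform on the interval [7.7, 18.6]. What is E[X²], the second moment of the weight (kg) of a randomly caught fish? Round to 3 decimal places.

80.504

For each component E[X²] = Var + (mean)², giving A: 12.37; B: 74.42; C: 52.41; D: 182.823.
Overall E[X²] = 0.19·12.37 + 0.2·74.42 + 0.37·52.41 + 0.24·182.823 = 80.5036.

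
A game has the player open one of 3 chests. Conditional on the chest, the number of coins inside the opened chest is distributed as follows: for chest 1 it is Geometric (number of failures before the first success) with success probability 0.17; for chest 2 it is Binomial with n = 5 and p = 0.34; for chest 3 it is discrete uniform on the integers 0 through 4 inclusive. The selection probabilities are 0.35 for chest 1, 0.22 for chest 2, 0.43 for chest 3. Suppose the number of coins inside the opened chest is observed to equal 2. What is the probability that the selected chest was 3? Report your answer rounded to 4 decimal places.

Likelihoods P(X=2 | ·): 1: 0.117113; 2: 0.332345; 3: 0.2.
Posterior ∝ prior × likelihood. Numerator for 3: 0.43·0.2 = 0.086.
Normalizing constant: 0.35·0.117113 + 0.22·0.332345 + 0.43·0.2 = 0.200106.
P(3 | observation) = 0.086 / 0.200106 = 0.429773.

0.4298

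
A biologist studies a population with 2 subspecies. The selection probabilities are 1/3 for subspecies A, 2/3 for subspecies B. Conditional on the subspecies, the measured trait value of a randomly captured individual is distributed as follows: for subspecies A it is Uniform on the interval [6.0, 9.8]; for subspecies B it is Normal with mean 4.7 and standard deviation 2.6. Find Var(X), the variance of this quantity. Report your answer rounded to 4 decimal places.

Per component, A: μ=7.9, E[X²]=63.6133; B: μ=4.7, E[X²]=28.85.
E[X] = 0.333333·7.9 + 0.666667·4.7 = 5.76667.
E[X²] = 0.333333·63.6133 + 0.666667·28.85 = 40.4378.
Var(X) = E[X²] − (E[X])² = 40.4378 − 33.2544 = 7.18333.

7.1833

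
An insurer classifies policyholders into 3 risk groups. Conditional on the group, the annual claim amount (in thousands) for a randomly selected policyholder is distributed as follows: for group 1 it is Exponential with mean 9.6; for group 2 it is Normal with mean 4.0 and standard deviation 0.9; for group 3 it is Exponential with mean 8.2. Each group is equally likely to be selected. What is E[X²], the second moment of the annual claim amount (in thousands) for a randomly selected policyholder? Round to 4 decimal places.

For each component E[X²] = Var + (mean)², giving 1: 184.32; 2: 16.81; 3: 134.48.
Overall E[X²] = 0.333333·184.32 + 0.333333·16.81 + 0.333333·134.48 = 111.87.

111.8700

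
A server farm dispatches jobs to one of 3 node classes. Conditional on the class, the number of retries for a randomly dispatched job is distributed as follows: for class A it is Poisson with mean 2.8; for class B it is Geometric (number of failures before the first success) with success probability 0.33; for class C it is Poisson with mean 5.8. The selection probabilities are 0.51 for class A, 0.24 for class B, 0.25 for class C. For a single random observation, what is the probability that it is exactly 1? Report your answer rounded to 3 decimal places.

Conditional on each class, P(X = 1): A: 0.170268; B: 0.2211; C: 0.0175598.
By total probability, P(X = 1) = 0.51·0.170268 + 0.24·0.2211 + 0.25·0.0175598 = 0.144291.

0.144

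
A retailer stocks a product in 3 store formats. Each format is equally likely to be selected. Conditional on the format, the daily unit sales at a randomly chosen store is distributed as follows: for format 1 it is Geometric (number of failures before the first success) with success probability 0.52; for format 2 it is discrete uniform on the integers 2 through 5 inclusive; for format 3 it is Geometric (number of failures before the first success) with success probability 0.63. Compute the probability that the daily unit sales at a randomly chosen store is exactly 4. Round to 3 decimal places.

0.096

Conditional on each format, P(X = 4): 1: 0.0276038; 2: 0.25; 3: 0.0118072.
By total probability, P(X = 4) = 0.333333·0.0276038 + 0.333333·0.25 + 0.333333·0.0118072 = 0.0964703.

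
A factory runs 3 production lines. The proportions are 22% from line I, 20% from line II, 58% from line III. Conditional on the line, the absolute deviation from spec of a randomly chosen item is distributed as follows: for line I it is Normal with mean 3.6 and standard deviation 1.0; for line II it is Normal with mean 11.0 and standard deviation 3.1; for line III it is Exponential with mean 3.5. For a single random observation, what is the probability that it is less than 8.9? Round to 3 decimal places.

Conditional on each line, P(X < 8.9): I: 1; II: 0.24907; III: 0.921359.
By total probability, P(X < 8.9) = 0.22·1 + 0.2·0.24907 + 0.58·0.921359 = 0.804202.

0.804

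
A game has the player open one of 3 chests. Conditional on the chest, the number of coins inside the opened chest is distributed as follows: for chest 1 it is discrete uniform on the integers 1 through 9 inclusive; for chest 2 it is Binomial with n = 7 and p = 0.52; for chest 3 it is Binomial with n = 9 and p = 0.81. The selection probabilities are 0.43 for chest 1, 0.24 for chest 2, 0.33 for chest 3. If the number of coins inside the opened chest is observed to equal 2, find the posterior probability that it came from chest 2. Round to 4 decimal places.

0.4205

Likelihoods P(X=2 | ·): 1: 0.111111; 2: 0.144688; 3: 0.000211129.
Posterior ∝ prior × likelihood. Numerator for 2: 0.24·0.144688 = 0.0347251.
Normalizing constant: 0.43·0.111111 + 0.24·0.144688 + 0.33·0.000211129 = 0.0825725.
P(2 | observation) = 0.0347251 / 0.0825725 = 0.42054.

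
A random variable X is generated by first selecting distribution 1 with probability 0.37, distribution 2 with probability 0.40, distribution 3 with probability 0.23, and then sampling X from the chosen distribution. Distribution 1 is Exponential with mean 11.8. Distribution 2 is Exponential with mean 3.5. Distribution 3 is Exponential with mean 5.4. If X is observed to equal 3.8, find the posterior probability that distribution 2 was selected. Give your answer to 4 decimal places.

Likelihoods f(3.8 | ·): 1: 0.061413; 2: 0.0964744; 3: 0.0916203.
Posterior ∝ prior × likelihood. Numerator for 2: 0.4·0.0964744 = 0.0385898.
Normalizing constant: 0.37·0.061413 + 0.4·0.0964744 + 0.23·0.0916203 = 0.0823853.
P(2 | observation) = 0.0385898 / 0.0823853 = 0.468406.

0.4684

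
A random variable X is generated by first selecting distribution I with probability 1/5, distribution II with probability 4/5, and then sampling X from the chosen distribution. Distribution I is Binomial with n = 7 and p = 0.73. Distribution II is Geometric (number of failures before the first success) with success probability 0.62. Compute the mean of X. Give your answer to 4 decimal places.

Component means — I: 5.11; II: 0.612903.
E[X] = 0.2·5.11 + 0.8·0.612903 = 1.51232.

1.5123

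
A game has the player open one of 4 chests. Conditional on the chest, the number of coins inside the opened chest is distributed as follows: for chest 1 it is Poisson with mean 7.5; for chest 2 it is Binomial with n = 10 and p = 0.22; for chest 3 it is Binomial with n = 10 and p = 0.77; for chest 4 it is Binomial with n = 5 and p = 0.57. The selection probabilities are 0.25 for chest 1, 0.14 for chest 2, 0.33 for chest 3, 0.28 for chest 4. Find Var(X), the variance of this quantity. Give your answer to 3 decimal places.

9.130

Per component, 1: μ=7.5, E[X²]=63.75; 2: μ=2.2, E[X²]=6.556; 3: μ=7.7, E[X²]=61.061; 4: μ=2.85, E[X²]=9.348.
E[X] = 0.25·7.5 + 0.14·2.2 + 0.33·7.7 + 0.28·2.85 = 5.522.
E[X²] = 0.25·63.75 + 0.14·6.556 + 0.33·61.061 + 0.28·9.348 = 39.6229.
Var(X) = E[X²] − (E[X])² = 39.6229 − 30.4925 = 9.13043.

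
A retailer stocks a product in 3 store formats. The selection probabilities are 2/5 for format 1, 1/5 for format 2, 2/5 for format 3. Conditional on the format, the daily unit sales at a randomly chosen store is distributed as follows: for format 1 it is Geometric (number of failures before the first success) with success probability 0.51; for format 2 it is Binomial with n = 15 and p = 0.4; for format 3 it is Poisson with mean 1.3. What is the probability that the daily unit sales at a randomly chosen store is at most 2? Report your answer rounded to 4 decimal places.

0.7012

Conditional on each format, P(X ≤ 2): 1: 0.882351; 2: 0.027114; 3: 0.857112.
By total probability, P(X ≤ 2) = 0.4·0.882351 + 0.2·0.027114 + 0.4·0.857112 = 0.701208.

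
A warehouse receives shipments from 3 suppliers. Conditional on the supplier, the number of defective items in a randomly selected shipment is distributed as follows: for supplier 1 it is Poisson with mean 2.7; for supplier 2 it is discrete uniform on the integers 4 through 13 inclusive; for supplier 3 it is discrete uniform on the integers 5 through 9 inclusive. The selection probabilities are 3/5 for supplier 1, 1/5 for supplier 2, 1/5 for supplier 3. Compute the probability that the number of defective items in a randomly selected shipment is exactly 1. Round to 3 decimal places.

0.109

Conditional on each supplier, P(X = 1): 1: 0.181455; 2: 0; 3: 0.
By total probability, P(X = 1) = 0.6·0.181455 + 0.2·0 + 0.2·0 = 0.108873.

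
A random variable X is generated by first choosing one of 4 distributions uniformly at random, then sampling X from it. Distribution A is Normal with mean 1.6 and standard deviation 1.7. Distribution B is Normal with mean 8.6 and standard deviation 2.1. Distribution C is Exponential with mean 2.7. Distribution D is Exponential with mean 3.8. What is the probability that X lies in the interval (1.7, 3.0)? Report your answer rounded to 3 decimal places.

Conditional on each component, P(1.7 < X < 3.0): A: 0.271443; B: 0.00332176; C: 0.203596; D: 0.185225.
By total probability, P(1.7 < X < 3.0) = 0.25·0.271443 + 0.25·0.00332176 + 0.25·0.203596 + 0.25·0.185225 = 0.165896.

0.166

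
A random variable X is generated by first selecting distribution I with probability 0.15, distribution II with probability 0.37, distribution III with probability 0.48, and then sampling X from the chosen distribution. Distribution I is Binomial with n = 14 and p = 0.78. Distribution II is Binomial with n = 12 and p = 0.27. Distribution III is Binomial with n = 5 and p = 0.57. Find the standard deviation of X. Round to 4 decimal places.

3.1326

Per component, I: μ=10.92, E[X²]=121.649; II: μ=3.24, E[X²]=12.8628; III: μ=2.85, E[X²]=9.348.
E[X] = 0.15·10.92 + 0.37·3.24 + 0.48·2.85 = 4.2048.
E[X²] = 0.15·121.649 + 0.37·12.8628 + 0.48·9.348 = 27.4936.
Var(X) = E[X²] − (E[X])² = 27.4936 − 17.6803 = 9.81325.
SD(X) = √9.81325 = 3.13261.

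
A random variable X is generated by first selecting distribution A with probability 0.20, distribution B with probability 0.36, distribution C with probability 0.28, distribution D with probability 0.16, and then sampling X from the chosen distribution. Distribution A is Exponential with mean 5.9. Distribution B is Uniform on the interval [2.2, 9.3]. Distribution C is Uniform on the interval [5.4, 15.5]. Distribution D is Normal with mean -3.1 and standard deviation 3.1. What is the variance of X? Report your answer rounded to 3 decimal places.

Per component, A: μ=5.9, E[X²]=69.62; B: μ=5.75, E[X²]=37.2633; C: μ=10.45, E[X²]=117.703; D: μ=-3.1, E[X²]=19.22.
E[X] = 0.2·5.9 + 0.36·5.75 + 0.28·10.45 + 0.16·-3.1 = 5.68.
E[X²] = 0.2·69.62 + 0.36·37.2633 + 0.28·117.703 + 0.16·19.22 = 63.3709.
Var(X) = E[X²] − (E[X])² = 63.3709 − 32.2624 = 31.1085.

31.109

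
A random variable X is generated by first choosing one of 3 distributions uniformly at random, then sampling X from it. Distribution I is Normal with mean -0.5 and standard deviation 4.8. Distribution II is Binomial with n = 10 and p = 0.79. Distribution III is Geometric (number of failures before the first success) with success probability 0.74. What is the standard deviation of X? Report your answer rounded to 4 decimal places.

Per component, I: μ=-0.5, E[X²]=23.29; II: μ=7.9, E[X²]=64.069; III: μ=0.351351, E[X²]=0.598247.
E[X] = 0.333333·-0.5 + 0.333333·7.9 + 0.333333·0.351351 = 2.58378.
E[X²] = 0.333333·23.29 + 0.333333·64.069 + 0.333333·0.598247 = 29.3191.
Var(X) = E[X²] − (E[X])² = 29.3191 − 6.67594 = 22.6431.
SD(X) = √22.6431 = 4.75848.

4.7585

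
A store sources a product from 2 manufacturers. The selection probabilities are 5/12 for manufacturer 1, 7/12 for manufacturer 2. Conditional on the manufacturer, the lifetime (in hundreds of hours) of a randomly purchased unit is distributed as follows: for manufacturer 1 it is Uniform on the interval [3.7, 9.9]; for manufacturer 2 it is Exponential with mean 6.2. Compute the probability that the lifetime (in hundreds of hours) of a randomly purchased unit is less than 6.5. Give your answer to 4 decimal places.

Conditional on each manufacturer, P(X < 6.5): 1: 0.451613; 2: 0.649497.
By total probability, P(X < 6.5) = 0.416667·0.451613 + 0.583333·0.649497 = 0.567046.

0.5670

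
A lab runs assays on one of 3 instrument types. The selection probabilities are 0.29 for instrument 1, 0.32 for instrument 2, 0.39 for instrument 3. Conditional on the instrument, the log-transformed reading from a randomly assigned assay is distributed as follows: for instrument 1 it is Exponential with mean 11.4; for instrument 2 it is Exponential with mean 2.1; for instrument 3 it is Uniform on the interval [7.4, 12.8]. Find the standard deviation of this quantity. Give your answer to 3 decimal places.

Per component, 1: μ=11.4, E[X²]=259.92; 2: μ=2.1, E[X²]=8.82; 3: μ=10.1, E[X²]=104.44.
E[X] = 0.29·11.4 + 0.32·2.1 + 0.39·10.1 = 7.917.
E[X²] = 0.29·259.92 + 0.32·8.82 + 0.39·104.44 = 118.931.
Var(X) = E[X²] − (E[X])² = 118.931 − 62.6789 = 56.2519.
SD(X) = √56.2519 = 7.50013.

7.500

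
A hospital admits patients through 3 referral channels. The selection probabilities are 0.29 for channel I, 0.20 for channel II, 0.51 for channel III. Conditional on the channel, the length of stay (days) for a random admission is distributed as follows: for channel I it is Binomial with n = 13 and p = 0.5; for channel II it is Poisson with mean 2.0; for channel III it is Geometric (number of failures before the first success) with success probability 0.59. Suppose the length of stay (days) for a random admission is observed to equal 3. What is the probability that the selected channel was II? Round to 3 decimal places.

Likelihoods P(X=3 | ·): I: 0.0349121; II: 0.180447; III: 0.0406634.
Posterior ∝ prior × likelihood. Numerator for II: 0.2·0.180447 = 0.0360894.
Normalizing constant: 0.29·0.0349121 + 0.2·0.180447 + 0.51·0.0406634 = 0.0669522.
P(II | observation) = 0.0360894 / 0.0669522 = 0.539032.

0.539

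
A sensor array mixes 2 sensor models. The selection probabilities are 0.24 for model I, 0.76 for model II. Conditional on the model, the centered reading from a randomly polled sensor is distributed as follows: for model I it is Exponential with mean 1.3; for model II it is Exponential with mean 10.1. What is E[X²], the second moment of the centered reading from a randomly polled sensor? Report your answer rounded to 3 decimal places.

155.866

For each component E[X²] = Var + (mean)², giving I: 3.38; II: 204.02.
Overall E[X²] = 0.24·3.38 + 0.76·204.02 = 155.866.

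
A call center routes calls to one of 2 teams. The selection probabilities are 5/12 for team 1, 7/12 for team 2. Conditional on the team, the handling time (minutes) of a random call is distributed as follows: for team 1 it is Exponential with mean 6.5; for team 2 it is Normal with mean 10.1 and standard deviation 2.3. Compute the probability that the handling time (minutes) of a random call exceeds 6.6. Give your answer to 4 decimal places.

Conditional on each team, P(X > 6.6): 1: 0.362263; 2: 0.935963.
By total probability, P(X > 6.6) = 0.416667·0.362263 + 0.583333·0.935963 = 0.696921.

0.6969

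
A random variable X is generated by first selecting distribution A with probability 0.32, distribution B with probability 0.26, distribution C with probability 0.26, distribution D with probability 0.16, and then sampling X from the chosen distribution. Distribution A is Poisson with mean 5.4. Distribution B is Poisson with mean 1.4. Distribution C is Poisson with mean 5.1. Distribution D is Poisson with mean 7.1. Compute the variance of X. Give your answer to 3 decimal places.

Per component, A: μ=5.4, E[X²]=34.56; B: μ=1.4, E[X²]=3.36; C: μ=5.1, E[X²]=31.11; D: μ=7.1, E[X²]=57.51.
E[X] = 0.32·5.4 + 0.26·1.4 + 0.26·5.1 + 0.16·7.1 = 4.554.
E[X²] = 0.32·34.56 + 0.26·3.36 + 0.26·31.11 + 0.16·57.51 = 29.223.
Var(X) = E[X²] − (E[X])² = 29.223 − 20.7389 = 8.48408.

8.484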